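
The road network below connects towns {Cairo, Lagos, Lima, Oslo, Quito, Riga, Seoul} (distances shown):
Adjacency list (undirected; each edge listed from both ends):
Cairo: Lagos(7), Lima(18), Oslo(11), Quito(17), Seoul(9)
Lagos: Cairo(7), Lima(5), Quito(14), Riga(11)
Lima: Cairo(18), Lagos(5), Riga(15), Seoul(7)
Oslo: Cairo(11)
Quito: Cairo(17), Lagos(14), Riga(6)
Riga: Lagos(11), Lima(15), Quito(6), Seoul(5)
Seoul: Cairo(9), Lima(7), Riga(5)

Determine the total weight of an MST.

41

Prim's algorithm from Quito:
Step 1: cheapest edge leaving the tree is Quito Riga (6); add Riga.
Step 2: cheapest edge leaving the tree is Riga Seoul (5); add Seoul.
Step 3: cheapest edge leaving the tree is Lima Seoul (7); add Lima.
Step 4: cheapest edge leaving the tree is Lagos Lima (5); add Lagos.
Step 5: cheapest edge leaving the tree is Cairo Lagos (7); add Cairo.
Step 6: cheapest edge leaving the tree is Cairo Oslo (11); add Oslo.
MST edges: Quito Riga, Riga Seoul, Lima Seoul, Lagos Lima, Cairo Lagos, Cairo Oslo; total weight 6+5+7+5+7+11 = 41.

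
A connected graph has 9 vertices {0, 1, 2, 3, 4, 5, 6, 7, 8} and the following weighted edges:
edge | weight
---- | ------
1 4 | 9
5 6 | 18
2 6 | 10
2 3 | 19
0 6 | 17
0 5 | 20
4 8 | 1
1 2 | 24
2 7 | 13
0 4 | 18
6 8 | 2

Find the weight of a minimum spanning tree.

Grow the tree from 2 using Prim:
Step 1: frontier [2 6 10, 2 7 13, 2 3 19, 1 2 24] → take 2 6 (10); add 6.
Step 2: frontier [2 7 13, 2 3 19, 1 2 24, 6 8 2, 0 6 17, 5 6 18] → take 6 8 (2); add 8.
Step 3: frontier [2 7 13, 2 3 19, 1 2 24, 0 6 17, 5 6 18, 4 8 1] → take 4 8 (1); add 4.
Step 4: frontier [2 7 13, 2 3 19, 1 2 24, 1 4 9, 0 4 18, 0 6 17, 5 6 18] → take 1 4 (9); add 1.
Step 5: frontier [2 7 13, 2 3 19, 0 4 18, 0 6 17, 5 6 18] → take 2 7 (13); add 7.
Step 6: frontier [2 3 19, 0 4 18, 0 6 17, 5 6 18] → take 0 6 (17); add 0.
Step 7: frontier [0 5 20, 2 3 19, 5 6 18] → take 5 6 (18); add 5.
Step 8: frontier [2 3 19] → take 2 3 (19); add 3.
MST edges: 2 6, 6 8, 4 8, 1 4, 2 7, 0 6, 5 6, 2 3; total weight 10+2+1+9+13+17+18+19 = 89.

89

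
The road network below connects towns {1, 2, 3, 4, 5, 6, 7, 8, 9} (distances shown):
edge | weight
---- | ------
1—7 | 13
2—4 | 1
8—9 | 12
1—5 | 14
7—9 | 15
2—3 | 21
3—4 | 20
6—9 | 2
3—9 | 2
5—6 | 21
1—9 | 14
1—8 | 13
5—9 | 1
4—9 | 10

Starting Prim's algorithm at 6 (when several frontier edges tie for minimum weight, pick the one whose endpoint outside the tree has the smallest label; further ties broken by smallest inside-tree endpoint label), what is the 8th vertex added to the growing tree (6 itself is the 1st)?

1

Prim, starting at 6.
Step 1: frontier [6—9 2, 5—6 21] → take 6—9 (2); add 9.
Step 2: frontier [5—6 21, 5—9 1, 3—9 2, 4—9 10, 8—9 12, 1—9 14, 7—9 15] → take 5—9 (1); add 5.
Step 3: frontier [1—5 14, 3—9 2, 4—9 10, 8—9 12, 1—9 14, 7—9 15] → take 3—9 (2); add 3.
Step 4: frontier [3—4 20, 2—3 21, 1—5 14, 4—9 10, 8—9 12, 1—9 14, 7—9 15] → take 4—9 (10); add 4.
Step 5: frontier [2—3 21, 2—4 1, 1—5 14, 8—9 12, 1—9 14, 7—9 15] → take 2—4 (1); add 2.
Step 6: frontier [1—5 14, 8—9 12, 1—9 14, 7—9 15] → take 8—9 (12); add 8.
Step 7: frontier [1—5 14, 1—8 13, 1—9 14, 7—9 15] → take 1—8 (13); add 1.
Step 8: frontier [1—7 13, 7—9 15] → take 1—7 (13); add 7.
Vertex order: 6, 9, 5, 3, 4, 2, 8, 1, 7. The 8th vertex is 1.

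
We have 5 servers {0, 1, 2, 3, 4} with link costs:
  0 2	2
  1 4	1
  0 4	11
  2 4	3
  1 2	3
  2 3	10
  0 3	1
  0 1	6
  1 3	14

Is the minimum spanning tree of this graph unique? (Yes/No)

No

Kruskal: consider edges lightest-first.
0 3 (1): add. Components now {0,3} {1} {2} {4}
1 4 (1): add. Components now {0,3} {1,4} {2}
0 2 (2): add. Components now {0,2,3} {1,4}
1 2 (3): add. Components now {0,1,2,3,4}
Non-tree edge 2 4 has weight 3, equal to the heaviest edge on its tree cycle — swapping gives another MST of the same weight. Not unique.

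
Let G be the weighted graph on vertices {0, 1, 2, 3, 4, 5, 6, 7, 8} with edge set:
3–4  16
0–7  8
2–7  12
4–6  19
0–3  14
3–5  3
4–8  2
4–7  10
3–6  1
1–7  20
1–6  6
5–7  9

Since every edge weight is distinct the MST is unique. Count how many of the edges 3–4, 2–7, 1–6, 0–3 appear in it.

2

Sort edges by weight, then run Kruskal:
3–6 (1): add — endpoints in different components.
4–8 (2): add — endpoints in different components.
3–5 (3): add — endpoints in different components.
1–6 (6): add — endpoints in different components.
0–7 (8): add — endpoints in different components.
5–7 (9): add — endpoints in different components.
4–7 (10): add — endpoints in different components.
2–7 (12): add — endpoints in different components.
MST edge set: {3–6, 4–8, 3–5, 1–6, 0–7, 5–7, 4–7, 2–7}.
Of the listed edges, {2–7, 1–6} are in the MST → 2.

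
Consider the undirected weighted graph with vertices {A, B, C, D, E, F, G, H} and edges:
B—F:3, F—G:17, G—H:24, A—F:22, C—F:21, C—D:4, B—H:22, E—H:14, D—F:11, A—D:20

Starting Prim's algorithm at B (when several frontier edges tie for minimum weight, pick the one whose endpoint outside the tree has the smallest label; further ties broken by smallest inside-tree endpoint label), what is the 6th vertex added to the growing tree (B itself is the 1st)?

Grow the tree from B using Prim:
Step 1: cheapest edge leaving the tree is B—F (3); add F.
Step 2: cheapest edge leaving the tree is D—F (11); add D.
Step 3: cheapest edge leaving the tree is C—D (4); add C.
Step 4: cheapest edge leaving the tree is F—G (17); add G.
Step 5: cheapest edge leaving the tree is A—D (20); add A.
Step 6: cheapest edge leaving the tree is B—H (22); add H.
Step 7: cheapest edge leaving the tree is E—H (14); add E.
Vertex order: B, F, D, C, G, A, H, E. The 6th vertex is A.

A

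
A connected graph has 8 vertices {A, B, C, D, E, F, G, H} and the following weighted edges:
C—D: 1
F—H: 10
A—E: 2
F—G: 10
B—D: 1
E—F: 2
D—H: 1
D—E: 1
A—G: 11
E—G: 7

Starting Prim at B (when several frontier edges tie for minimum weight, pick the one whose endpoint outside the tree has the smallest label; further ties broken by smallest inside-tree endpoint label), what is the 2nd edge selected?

Prim, starting at B.
Step 1: cheapest edge leaving the tree is B—D (1); add D.
Step 2: cheapest edge leaving the tree is C—D (1); add C.
Step 3: cheapest edge leaving the tree is D—E (1); add E.
Step 4: cheapest edge leaving the tree is D—H (1); add H.
Step 5: cheapest edge leaving the tree is A—E (2); add A.
Step 6: cheapest edge leaving the tree is E—F (2); add F.
Step 7: cheapest edge leaving the tree is E—G (7); add G.
The 2nd edge added is C—D.

C-D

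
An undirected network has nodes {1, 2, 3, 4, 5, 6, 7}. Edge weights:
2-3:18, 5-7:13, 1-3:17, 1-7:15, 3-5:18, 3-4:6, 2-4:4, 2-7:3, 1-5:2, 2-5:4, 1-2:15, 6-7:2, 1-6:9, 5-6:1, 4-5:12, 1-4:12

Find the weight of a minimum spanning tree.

Prim, starting at 1.
Step 1: cheapest edge leaving the tree is 1-5 (2); add 5.
Step 2: cheapest edge leaving the tree is 5-6 (1); add 6.
Step 3: cheapest edge leaving the tree is 6-7 (2); add 7.
Step 4: cheapest edge leaving the tree is 2-7 (3); add 2.
Step 5: cheapest edge leaving the tree is 2-4 (4); add 4.
Step 6: cheapest edge leaving the tree is 3-4 (6); add 3.
MST edges: 1-5, 5-6, 6-7, 2-7, 2-4, 3-4; total weight 2+1+2+3+4+6 = 18.

18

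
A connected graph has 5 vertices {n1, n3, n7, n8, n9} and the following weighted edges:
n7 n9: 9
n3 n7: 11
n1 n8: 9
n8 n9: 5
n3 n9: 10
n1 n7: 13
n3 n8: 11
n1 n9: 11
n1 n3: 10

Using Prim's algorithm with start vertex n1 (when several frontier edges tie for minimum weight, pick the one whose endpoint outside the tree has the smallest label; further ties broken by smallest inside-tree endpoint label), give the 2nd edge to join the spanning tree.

n8-n9

Prim's algorithm from n1:
Step 1: cheapest edge leaving the tree is n1 n8 (9); add n8.
Step 2: cheapest edge leaving the tree is n8 n9 (5); add n9.
Step 3: cheapest edge leaving the tree is n7 n9 (9); add n7.
Step 4: cheapest edge leaving the tree is n1 n3 (10); add n3.
The 2nd edge added is n8 n9.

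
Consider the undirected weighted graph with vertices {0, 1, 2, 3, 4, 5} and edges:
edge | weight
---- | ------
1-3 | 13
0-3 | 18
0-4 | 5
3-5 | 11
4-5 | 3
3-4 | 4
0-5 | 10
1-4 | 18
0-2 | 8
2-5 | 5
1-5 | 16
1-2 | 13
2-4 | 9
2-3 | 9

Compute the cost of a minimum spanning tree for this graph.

30

Prim, starting at 3.
Step 1: cheapest edge leaving the tree is 3-4 (4); add 4.
Step 2: cheapest edge leaving the tree is 4-5 (3); add 5.
Step 3: cheapest edge leaving the tree is 0-4 (5); add 0.
Step 4: cheapest edge leaving the tree is 2-5 (5); add 2.
Step 5: cheapest edge leaving the tree is 1-2 (13); add 1.
MST edges: 3-4, 4-5, 0-4, 2-5, 1-2; total weight 4+3+5+5+13 = 30.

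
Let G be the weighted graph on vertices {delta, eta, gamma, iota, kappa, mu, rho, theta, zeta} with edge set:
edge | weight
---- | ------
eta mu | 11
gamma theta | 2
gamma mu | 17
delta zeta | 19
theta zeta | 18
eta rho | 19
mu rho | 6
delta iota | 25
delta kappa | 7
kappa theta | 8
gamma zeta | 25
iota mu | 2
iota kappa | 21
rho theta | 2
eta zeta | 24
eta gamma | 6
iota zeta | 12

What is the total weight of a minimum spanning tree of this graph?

Kruskal's algorithm — process edges by increasing weight (ties by edge label):
gamma theta (2): add — endpoints in different components.
iota mu (2): add — endpoints in different components.
rho theta (2): add — endpoints in different components.
eta gamma (6): add — endpoints in different components.
mu rho (6): add — endpoints in different components.
delta kappa (7): add — endpoints in different components.
kappa theta (8): add — endpoints in different components.
eta mu (11): skip — eta and mu already connected.
iota zeta (12): add — endpoints in different components.
MST edges: gamma theta, iota mu, rho theta, eta gamma, mu rho, delta kappa, kappa theta, iota zeta; total weight 2+2+2+6+6+7+8+12 = 45.

45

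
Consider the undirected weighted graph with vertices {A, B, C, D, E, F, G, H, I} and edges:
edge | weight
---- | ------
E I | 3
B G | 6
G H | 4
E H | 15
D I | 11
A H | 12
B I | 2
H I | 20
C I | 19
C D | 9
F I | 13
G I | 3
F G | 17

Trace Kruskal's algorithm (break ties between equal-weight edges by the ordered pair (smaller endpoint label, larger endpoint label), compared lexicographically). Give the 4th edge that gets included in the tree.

G-H

Sort edges by weight, then run Kruskal:
B I (2): add — endpoints in different components.
E I (3): add — endpoints in different components.
G I (3): add — endpoints in different components.
G H (4): add — endpoints in different components.
B G (6): skip — B and G already connected.
C D (9): add — endpoints in different components.
D I (11): add — endpoints in different components.
A H (12): add — endpoints in different components.
F I (13): add — endpoints in different components.
The 4th edge added is G H.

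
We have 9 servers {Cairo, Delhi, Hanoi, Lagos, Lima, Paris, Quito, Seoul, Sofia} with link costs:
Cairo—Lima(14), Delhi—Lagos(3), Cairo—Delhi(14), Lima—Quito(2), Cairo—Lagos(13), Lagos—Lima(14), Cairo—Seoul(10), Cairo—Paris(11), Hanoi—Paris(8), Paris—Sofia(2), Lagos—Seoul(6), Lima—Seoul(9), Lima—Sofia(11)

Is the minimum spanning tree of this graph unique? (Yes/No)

Sort edges by weight, then run Kruskal:
Lima—Quito (2): add — endpoints in different components.
Paris—Sofia (2): add — endpoints in different components.
Delhi—Lagos (3): add — endpoints in different components.
Lagos—Seoul (6): add — endpoints in different components.
Hanoi—Paris (8): add — endpoints in different components.
Lima—Seoul (9): add — endpoints in different components.
Cairo—Seoul (10): add — endpoints in different components.
Cairo—Paris (11): add — endpoints in different components.
Non-tree edge Lima—Sofia has weight 11, equal to the heaviest edge on its tree cycle — swapping gives another MST of the same weight. Not unique.

No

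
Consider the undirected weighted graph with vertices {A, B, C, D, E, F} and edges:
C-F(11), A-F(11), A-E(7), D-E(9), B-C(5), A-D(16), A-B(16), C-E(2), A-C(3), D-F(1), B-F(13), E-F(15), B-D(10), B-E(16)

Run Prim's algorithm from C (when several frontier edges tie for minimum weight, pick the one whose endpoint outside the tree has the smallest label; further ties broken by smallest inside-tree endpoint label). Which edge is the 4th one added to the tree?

Prim, starting at C.
Step 1: frontier [C-E 2, A-C 3, B-C 5, C-F 11] → take C-E (2); add E.
Step 2: frontier [A-C 3, B-C 5, C-F 11, A-E 7, D-E 9, E-F 15, B-E 16] → take A-C (3); add A.
Step 3: frontier [A-F 11, A-B 16, A-D 16, B-C 5, C-F 11, D-E 9, E-F 15, B-E 16] → take B-C (5); add B.
Step 4: frontier [A-F 11, A-D 16, B-D 10, B-F 13, C-F 11, D-E 9, E-F 15] → take D-E (9); add D.
Step 5: frontier [A-F 11, B-F 13, C-F 11, D-F 1, E-F 15] → take D-F (1); add F.
The 4th edge added is D-E.

D-E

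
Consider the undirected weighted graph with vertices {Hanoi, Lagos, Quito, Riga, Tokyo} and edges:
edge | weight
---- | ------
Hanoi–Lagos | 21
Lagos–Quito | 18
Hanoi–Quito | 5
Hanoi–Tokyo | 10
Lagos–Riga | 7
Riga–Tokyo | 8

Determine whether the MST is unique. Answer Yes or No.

Kruskal: consider edges lightest-first.
Hanoi–Quito (5): add — endpoints in different components.
Lagos–Riga (7): add — endpoints in different components.
Riga–Tokyo (8): add — endpoints in different components.
Hanoi–Tokyo (10): add — endpoints in different components.
Every non-tree edge has weight strictly greater than the heaviest edge on the tree path between its endpoints, so the MST is unique.

Yes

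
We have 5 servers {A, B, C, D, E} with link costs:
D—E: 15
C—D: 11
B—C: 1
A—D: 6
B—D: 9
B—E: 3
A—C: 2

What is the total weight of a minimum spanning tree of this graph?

12

Prim's algorithm from A:
Step 1: cheapest edge leaving the tree is A—C (2); add C.
Step 2: cheapest edge leaving the tree is B—C (1); add B.
Step 3: cheapest edge leaving the tree is B—E (3); add E.
Step 4: cheapest edge leaving the tree is A—D (6); add D.
MST edges: A—C, B—C, B—E, A—D; total weight 2+1+3+6 = 12.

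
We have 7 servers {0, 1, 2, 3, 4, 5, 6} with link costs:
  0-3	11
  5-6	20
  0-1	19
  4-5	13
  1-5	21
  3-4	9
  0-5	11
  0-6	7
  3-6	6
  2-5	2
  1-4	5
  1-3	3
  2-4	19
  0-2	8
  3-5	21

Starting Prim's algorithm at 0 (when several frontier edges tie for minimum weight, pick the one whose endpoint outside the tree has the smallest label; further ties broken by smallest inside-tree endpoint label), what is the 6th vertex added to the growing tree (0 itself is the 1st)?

2

Prim, starting at 0.
Step 1: cheapest edge leaving the tree is 0-6 (7); add 6.
Step 2: cheapest edge leaving the tree is 3-6 (6); add 3.
Step 3: cheapest edge leaving the tree is 1-3 (3); add 1.
Step 4: cheapest edge leaving the tree is 1-4 (5); add 4.
Step 5: cheapest edge leaving the tree is 0-2 (8); add 2.
Step 6: cheapest edge leaving the tree is 2-5 (2); add 5.
Vertex order: 0, 6, 3, 1, 4, 2, 5. The 6th vertex is 2.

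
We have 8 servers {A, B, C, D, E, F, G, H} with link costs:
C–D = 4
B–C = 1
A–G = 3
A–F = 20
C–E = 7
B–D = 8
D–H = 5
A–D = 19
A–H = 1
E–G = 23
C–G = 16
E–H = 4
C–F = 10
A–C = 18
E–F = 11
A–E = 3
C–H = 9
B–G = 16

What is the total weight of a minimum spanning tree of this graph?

27

Sort edges by weight, then run Kruskal:
A–H (1): add — endpoints in different components.
B–C (1): add — endpoints in different components.
A–E (3): add — endpoints in different components.
A–G (3): add — endpoints in different components.
C–D (4): add — endpoints in different components.
E–H (4): skip — E and H already connected.
D–H (5): add — endpoints in different components.
C–E (7): skip — C and E already connected.
B–D (8): skip — B and D already connected.
C–H (9): skip — C and H already connected.
C–F (10): add — endpoints in different components.
MST edges: A–H, B–C, A–E, A–G, C–D, D–H, C–F; total weight 1+1+3+3+4+5+10 = 27.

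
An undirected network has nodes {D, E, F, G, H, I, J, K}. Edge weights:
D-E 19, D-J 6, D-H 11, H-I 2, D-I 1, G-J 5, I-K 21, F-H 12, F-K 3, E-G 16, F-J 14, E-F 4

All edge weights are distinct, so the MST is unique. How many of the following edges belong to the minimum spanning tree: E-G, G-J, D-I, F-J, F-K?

Kruskal's algorithm — process edges by increasing weight (ties by edge label):
D-I (1): add — endpoints in different components.
H-I (2): add — endpoints in different components.
F-K (3): add — endpoints in different components.
E-F (4): add — endpoints in different components.
G-J (5): add — endpoints in different components.
D-J (6): add — endpoints in different components.
D-H (11): skip — D and H already connected.
F-H (12): add — endpoints in different components.
MST edge set: {D-I, H-I, F-K, E-F, G-J, D-J, F-H}.
Of the listed edges, {G-J, D-I, F-K} are in the MST → 3.

3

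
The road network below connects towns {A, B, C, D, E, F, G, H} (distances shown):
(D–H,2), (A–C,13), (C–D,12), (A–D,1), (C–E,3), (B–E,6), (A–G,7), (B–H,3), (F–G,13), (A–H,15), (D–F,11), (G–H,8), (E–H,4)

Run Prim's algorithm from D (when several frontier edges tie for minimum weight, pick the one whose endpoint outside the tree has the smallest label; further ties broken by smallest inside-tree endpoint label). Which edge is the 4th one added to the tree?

E-H

Grow the tree from D using Prim:
Step 1: frontier [A–D 1, D–H 2, D–F 11, C–D 12] → take A–D (1); add A.
Step 2: frontier [A–G 7, A–C 13, A–H 15, D–H 2, D–F 11, C–D 12] → take D–H (2); add H.
Step 3: frontier [A–G 7, A–C 13, D–F 11, C–D 12, B–H 3, E–H 4, G–H 8] → take B–H (3); add B.
Step 4: frontier [A–G 7, A–C 13, B–E 6, D–F 11, C–D 12, E–H 4, G–H 8] → take E–H (4); add E.
Step 5: frontier [A–G 7, A–C 13, D–F 11, C–D 12, C–E 3, G–H 8] → take C–E (3); add C.
Step 6: frontier [A–G 7, D–F 11, G–H 8] → take A–G (7); add G.
Step 7: frontier [D–F 11, F–G 13] → take D–F (11); add F.
The 4th edge added is E–H.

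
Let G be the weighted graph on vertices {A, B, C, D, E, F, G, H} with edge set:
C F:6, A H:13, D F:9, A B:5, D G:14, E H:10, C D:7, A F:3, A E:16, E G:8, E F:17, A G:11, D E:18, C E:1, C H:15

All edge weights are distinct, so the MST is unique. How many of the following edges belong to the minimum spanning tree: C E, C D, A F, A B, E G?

Sort edges by weight, then run Kruskal:
C E (1): add — endpoints in different components.
A F (3): add — endpoints in different components.
A B (5): add — endpoints in different components.
C F (6): add — endpoints in different components.
C D (7): add — endpoints in different components.
E G (8): add — endpoints in different components.
D F (9): skip — D and F already connected.
E H (10): add — endpoints in different components.
MST edge set: {C E, A F, A B, C F, C D, E G, E H}.
Of the listed edges, {C E, C D, A F, A B, E G} are in the MST → 5.

5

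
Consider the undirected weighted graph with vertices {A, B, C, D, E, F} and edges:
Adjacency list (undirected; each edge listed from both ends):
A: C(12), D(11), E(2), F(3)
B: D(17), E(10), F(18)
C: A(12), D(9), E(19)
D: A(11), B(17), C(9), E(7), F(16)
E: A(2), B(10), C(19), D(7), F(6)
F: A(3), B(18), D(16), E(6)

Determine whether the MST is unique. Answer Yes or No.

Yes

Sort edges by weight, then run Kruskal:
A–E (2): add — endpoints in different components.
A–F (3): add — endpoints in different components.
E–F (6): skip — E and F already connected.
D–E (7): add — endpoints in different components.
C–D (9): add — endpoints in different components.
B–E (10): add — endpoints in different components.
Every non-tree edge has weight strictly greater than the heaviest edge on the tree path between its endpoints, so the MST is unique.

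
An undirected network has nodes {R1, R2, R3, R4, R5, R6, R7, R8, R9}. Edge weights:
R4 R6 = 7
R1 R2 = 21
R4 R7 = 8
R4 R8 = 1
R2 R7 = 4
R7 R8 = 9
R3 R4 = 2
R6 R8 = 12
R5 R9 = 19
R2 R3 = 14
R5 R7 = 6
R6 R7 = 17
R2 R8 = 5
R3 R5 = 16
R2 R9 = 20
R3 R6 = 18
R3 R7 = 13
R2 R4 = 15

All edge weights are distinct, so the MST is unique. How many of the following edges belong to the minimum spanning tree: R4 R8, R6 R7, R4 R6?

Kruskal: consider edges lightest-first.
R4 R8 (1): add — endpoints in different components.
R3 R4 (2): add — endpoints in different components.
R2 R7 (4): add — endpoints in different components.
R2 R8 (5): add — endpoints in different components.
R5 R7 (6): add — endpoints in different components.
R4 R6 (7): add — endpoints in different components.
R4 R7 (8): skip — R7 and R4 already connected.
R7 R8 (9): skip — R8 and R7 already connected.
R6 R8 (12): skip — R6 and R8 already connected.
R3 R7 (13): skip — R3 and R7 already connected.
R2 R3 (14): skip — R3 and R2 already connected.
R2 R4 (15): skip — R2 and R4 already connected.
R3 R5 (16): skip — R5 and R3 already connected.
R6 R7 (17): skip — R6 and R7 already connected.
R3 R6 (18): skip — R6 and R3 already connected.
R5 R9 (19): add — endpoints in different components.
R2 R9 (20): skip — R9 and R2 already connected.
R1 R2 (21): add — endpoints in different components.
MST edge set: {R4 R8, R3 R4, R2 R7, R2 R8, R5 R7, R4 R6, R5 R9, R1 R2}.
Of the listed edges, {R4 R8, R4 R6} are in the MST → 2.

2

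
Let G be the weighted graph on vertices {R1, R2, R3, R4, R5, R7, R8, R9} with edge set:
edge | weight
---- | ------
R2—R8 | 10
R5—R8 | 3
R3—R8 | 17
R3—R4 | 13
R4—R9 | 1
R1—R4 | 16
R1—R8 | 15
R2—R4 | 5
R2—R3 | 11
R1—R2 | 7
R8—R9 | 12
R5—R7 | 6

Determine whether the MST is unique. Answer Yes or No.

Yes

Sort edges by weight, then run Kruskal:
R4—R9 (1): add — endpoints in different components.
R5—R8 (3): add — endpoints in different components.
R2—R4 (5): add — endpoints in different components.
R5—R7 (6): add — endpoints in different components.
R1—R2 (7): add — endpoints in different components.
R2—R8 (10): add — endpoints in different components.
R2—R3 (11): add — endpoints in different components.
Every non-tree edge has weight strictly greater than the heaviest edge on the tree path between its endpoints, so the MST is unique.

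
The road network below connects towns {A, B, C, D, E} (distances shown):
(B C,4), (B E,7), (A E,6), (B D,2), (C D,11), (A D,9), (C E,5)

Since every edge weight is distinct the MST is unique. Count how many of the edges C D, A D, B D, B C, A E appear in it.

3

Kruskal's algorithm — process edges by increasing weight (ties by edge label):
B D (2): add. Components now {A} {B,D} {C} {E}
B C (4): add. Components now {A} {B,C,D} {E}
C E (5): add. Components now {A} {B,C,D,E}
A E (6): add. Components now {A,B,C,D,E}
MST edge set: {B D, B C, C E, A E}.
Of the listed edges, {B D, B C, A E} are in the MST → 3.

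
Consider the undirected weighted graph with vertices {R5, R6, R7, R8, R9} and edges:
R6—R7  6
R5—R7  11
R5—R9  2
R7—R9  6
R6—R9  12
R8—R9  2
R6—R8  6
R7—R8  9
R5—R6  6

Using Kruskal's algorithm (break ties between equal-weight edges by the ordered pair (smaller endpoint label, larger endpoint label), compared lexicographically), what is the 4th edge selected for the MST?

R6-R7

Kruskal: consider edges lightest-first.
R5—R9 (2): add — endpoints in different components.
R8—R9 (2): add — endpoints in different components.
R5—R6 (6): add — endpoints in different components.
R6—R7 (6): add — endpoints in different components.
The 4th edge added is R6—R7.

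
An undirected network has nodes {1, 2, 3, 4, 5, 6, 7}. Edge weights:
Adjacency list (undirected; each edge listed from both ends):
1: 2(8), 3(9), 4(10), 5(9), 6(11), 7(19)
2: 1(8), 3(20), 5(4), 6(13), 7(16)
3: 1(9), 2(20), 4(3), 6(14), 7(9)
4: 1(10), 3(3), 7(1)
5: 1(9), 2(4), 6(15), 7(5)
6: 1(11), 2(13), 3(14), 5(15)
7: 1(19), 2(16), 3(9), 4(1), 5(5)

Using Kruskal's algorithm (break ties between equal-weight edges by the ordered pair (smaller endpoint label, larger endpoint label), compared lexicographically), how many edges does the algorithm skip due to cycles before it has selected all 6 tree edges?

Kruskal: consider edges lightest-first.
4—7 (1): add — endpoints in different components.
3—4 (3): add — endpoints in different components.
2—5 (4): add — endpoints in different components.
5—7 (5): add — endpoints in different components.
1—2 (8): add — endpoints in different components.
1—3 (9): skip — 1 and 3 already connected.
1—5 (9): skip — 1 and 5 already connected.
3—7 (9): skip — 3 and 7 already connected.
1—4 (10): skip — 1 and 4 already connected.
1—6 (11): add — endpoints in different components.
Edges rejected before the tree was complete: 4.

4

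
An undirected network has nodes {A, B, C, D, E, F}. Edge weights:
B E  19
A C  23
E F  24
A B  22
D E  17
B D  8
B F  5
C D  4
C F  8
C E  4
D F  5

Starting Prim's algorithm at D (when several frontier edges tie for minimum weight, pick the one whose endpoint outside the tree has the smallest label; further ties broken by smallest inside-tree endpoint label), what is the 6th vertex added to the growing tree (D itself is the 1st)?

Grow the tree from D using Prim:
Step 1: cheapest edge leaving the tree is C D (4); add C.
Step 2: cheapest edge leaving the tree is C E (4); add E.
Step 3: cheapest edge leaving the tree is D F (5); add F.
Step 4: cheapest edge leaving the tree is B F (5); add B.
Step 5: cheapest edge leaving the tree is A B (22); add A.
Vertex order: D, C, E, F, B, A. The 6th vertex is A.

A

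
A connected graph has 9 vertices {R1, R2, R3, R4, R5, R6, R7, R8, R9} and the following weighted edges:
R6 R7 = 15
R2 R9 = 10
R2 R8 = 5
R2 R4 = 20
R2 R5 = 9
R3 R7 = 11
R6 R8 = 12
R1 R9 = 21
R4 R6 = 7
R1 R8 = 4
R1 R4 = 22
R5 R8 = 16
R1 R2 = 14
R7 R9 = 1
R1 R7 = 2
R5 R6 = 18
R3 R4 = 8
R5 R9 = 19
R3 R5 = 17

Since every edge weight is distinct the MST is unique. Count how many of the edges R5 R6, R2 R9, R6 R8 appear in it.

Kruskal: consider edges lightest-first.
R7 R9 (1): add — endpoints in different components.
R1 R7 (2): add — endpoints in different components.
R1 R8 (4): add — endpoints in different components.
R2 R8 (5): add — endpoints in different components.
R4 R6 (7): add — endpoints in different components.
R3 R4 (8): add — endpoints in different components.
R2 R5 (9): add — endpoints in different components.
R2 R9 (10): skip — R2 and R9 already connected.
R3 R7 (11): add — endpoints in different components.
MST edge set: {R7 R9, R1 R7, R1 R8, R2 R8, R4 R6, R3 R4, R2 R5, R3 R7}.
Of the listed edges, {} are in the MST → 0.

0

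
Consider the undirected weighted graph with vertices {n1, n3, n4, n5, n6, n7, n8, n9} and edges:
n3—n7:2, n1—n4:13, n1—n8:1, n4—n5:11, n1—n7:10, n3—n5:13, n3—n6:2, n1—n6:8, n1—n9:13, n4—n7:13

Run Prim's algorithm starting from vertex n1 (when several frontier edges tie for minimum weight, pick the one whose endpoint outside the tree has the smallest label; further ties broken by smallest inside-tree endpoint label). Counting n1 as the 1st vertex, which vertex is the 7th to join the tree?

n5

Prim, starting at n1.
Step 1: frontier [n1—n8 1, n1—n6 8, n1—n7 10, n1—n4 13, n1—n9 13] → take n1—n8 (1); add n8.
Step 2: frontier [n1—n6 8, n1—n7 10, n1—n4 13, n1—n9 13] → take n1—n6 (8); add n6.
Step 3: frontier [n1—n7 10, n1—n4 13, n1—n9 13, n3—n6 2] → take n3—n6 (2); add n3.
Step 4: frontier [n1—n7 10, n1—n4 13, n1—n9 13, n3—n7 2, n3—n5 13] → take n3—n7 (2); add n7.
Step 5: frontier [n1—n4 13, n1—n9 13, n3—n5 13, n4—n7 13] → take n1—n4 (13); add n4.
Step 6: frontier [n1—n9 13, n3—n5 13, n4—n5 11] → take n4—n5 (11); add n5.
Step 7: frontier [n1—n9 13] → take n1—n9 (13); add n9.
Vertex order: n1, n8, n6, n3, n7, n4, n5, n9. The 7th vertex is n5.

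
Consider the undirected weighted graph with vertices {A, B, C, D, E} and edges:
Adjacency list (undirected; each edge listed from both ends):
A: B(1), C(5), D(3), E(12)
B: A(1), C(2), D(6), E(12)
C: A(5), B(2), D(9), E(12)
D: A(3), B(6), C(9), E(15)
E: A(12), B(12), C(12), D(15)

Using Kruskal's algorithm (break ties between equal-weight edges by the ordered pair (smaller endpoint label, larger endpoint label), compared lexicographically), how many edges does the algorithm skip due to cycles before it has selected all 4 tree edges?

Kruskal's algorithm — process edges by increasing weight (ties by edge label):
A B (1): add — endpoints in different components.
B C (2): add — endpoints in different components.
A D (3): add — endpoints in different components.
A C (5): skip — A and C already connected.
B D (6): skip — B and D already connected.
C D (9): skip — C and D already connected.
A E (12): add — endpoints in different components.
Edges rejected before the tree was complete: 3.

3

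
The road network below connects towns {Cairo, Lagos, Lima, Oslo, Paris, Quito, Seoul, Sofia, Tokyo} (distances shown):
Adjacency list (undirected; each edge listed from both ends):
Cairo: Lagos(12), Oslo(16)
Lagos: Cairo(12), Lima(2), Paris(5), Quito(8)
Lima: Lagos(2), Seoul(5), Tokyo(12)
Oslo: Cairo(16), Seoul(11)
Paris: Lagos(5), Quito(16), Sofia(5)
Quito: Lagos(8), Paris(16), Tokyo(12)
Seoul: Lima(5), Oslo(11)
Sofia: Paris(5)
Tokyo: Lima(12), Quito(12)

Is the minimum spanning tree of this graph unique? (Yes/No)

No

Sort edges by weight, then run Kruskal:
Lagos—Lima (2): add — endpoints in different components.
Lagos—Paris (5): add — endpoints in different components.
Lima—Seoul (5): add — endpoints in different components.
Paris—Sofia (5): add — endpoints in different components.
Lagos—Quito (8): add — endpoints in different components.
Oslo—Seoul (11): add — endpoints in different components.
Cairo—Lagos (12): add — endpoints in different components.
Lima—Tokyo (12): add — endpoints in different components.
Non-tree edge Quito—Tokyo has weight 12, equal to the heaviest edge on its tree cycle — swapping gives another MST of the same weight. Not unique.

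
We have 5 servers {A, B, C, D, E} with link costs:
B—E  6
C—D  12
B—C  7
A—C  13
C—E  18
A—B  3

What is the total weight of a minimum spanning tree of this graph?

28

Grow the tree from D using Prim:
Step 1: frontier [C—D 12] → take C—D (12); add C.
Step 2: frontier [B—C 7, A—C 13, C—E 18] → take B—C (7); add B.
Step 3: frontier [A—B 3, B—E 6, A—C 13, C—E 18] → take A—B (3); add A.
Step 4: frontier [B—E 6, C—E 18] → take B—E (6); add E.
MST edges: C—D, B—C, A—B, B—E; total weight 12+7+3+6 = 28.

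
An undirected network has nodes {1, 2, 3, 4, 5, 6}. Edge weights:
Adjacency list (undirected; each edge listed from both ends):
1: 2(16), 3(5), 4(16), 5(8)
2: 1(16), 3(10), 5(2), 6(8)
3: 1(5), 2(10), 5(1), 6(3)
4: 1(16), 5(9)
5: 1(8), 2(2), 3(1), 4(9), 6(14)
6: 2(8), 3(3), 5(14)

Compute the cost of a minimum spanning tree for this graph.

Prim's algorithm from 6:
Step 1: cheapest edge leaving the tree is 3–6 (3); add 3.
Step 2: cheapest edge leaving the tree is 3–5 (1); add 5.
Step 3: cheapest edge leaving the tree is 2–5 (2); add 2.
Step 4: cheapest edge leaving the tree is 1–3 (5); add 1.
Step 5: cheapest edge leaving the tree is 4–5 (9); add 4.
MST edges: 3–6, 3–5, 2–5, 1–3, 4–5; total weight 3+1+2+5+9 = 20.

20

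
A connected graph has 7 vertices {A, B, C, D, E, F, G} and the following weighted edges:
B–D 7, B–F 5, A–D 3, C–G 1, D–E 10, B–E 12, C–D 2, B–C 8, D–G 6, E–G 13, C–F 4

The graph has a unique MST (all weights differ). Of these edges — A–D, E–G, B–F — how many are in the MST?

2

Sort edges by weight, then run Kruskal:
C–G (1): add. Components now {A} {B} {C,G} {D} {E} {F}
C–D (2): add. Components now {A} {B} {C,D,G} {E} {F}
A–D (3): add. Components now {A,C,D,G} {B} {E} {F}
C–F (4): add. Components now {A,C,D,F,G} {B} {E}
B–F (5): add. Components now {A,B,C,D,F,G} {E}
D–G (6): skip — D and G already connected.
B–D (7): skip — B and D already connected.
B–C (8): skip — B and C already connected.
D–E (10): add. Components now {A,B,C,D,E,F,G}
MST edge set: {C–G, C–D, A–D, C–F, B–F, D–E}.
Of the listed edges, {A–D, B–F} are in the MST → 2.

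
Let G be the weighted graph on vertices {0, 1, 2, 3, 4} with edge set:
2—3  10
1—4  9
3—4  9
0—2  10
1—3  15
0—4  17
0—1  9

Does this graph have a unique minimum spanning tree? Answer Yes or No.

Sort edges by weight, then run Kruskal:
0—1 (9): add — endpoints in different components.
1—4 (9): add — endpoints in different components.
3—4 (9): add — endpoints in different components.
0—2 (10): add — endpoints in different components.
Non-tree edge 2—3 has weight 10, equal to the heaviest edge on its tree cycle — swapping gives another MST of the same weight. Not unique.

No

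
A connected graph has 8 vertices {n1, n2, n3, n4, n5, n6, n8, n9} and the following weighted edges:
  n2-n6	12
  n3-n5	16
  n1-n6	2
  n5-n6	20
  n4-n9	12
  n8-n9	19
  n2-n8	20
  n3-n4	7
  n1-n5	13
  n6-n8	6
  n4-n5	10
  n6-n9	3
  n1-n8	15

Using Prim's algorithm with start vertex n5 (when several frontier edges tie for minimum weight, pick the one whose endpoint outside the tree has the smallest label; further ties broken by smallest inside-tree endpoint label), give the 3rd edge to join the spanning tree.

Prim, starting at n5.
Step 1: frontier [n4-n5 10, n1-n5 13, n3-n5 16, n5-n6 20] → take n4-n5 (10); add n4.
Step 2: frontier [n3-n4 7, n4-n9 12, n1-n5 13, n3-n5 16, n5-n6 20] → take n3-n4 (7); add n3.
Step 3: frontier [n4-n9 12, n1-n5 13, n5-n6 20] → take n4-n9 (12); add n9.
Step 4: frontier [n1-n5 13, n5-n6 20, n6-n9 3, n8-n9 19] → take n6-n9 (3); add n6.
Step 5: frontier [n1-n5 13, n1-n6 2, n6-n8 6, n2-n6 12, n8-n9 19] → take n1-n6 (2); add n1.
Step 6: frontier [n1-n8 15, n6-n8 6, n2-n6 12, n8-n9 19] → take n6-n8 (6); add n8.
Step 7: frontier [n2-n6 12, n2-n8 20] → take n2-n6 (12); add n2.
The 3rd edge added is n4-n9.

n4-n9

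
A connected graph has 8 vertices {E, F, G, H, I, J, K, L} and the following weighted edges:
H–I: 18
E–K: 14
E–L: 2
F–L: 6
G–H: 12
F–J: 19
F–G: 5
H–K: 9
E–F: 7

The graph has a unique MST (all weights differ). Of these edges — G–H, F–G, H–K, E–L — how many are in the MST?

4

Kruskal: consider edges lightest-first.
E–L (2): add — endpoints in different components.
F–G (5): add — endpoints in different components.
F–L (6): add — endpoints in different components.
E–F (7): skip — E and F already connected.
H–K (9): add — endpoints in different components.
G–H (12): add — endpoints in different components.
E–K (14): skip — E and K already connected.
H–I (18): add — endpoints in different components.
F–J (19): add — endpoints in different components.
MST edge set: {E–L, F–G, F–L, H–K, G–H, H–I, F–J}.
Of the listed edges, {G–H, F–G, H–K, E–L} are in the MST → 4.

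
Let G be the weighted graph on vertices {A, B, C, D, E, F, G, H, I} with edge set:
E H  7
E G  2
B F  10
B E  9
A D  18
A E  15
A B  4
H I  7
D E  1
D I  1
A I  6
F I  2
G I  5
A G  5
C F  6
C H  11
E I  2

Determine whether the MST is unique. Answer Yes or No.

Kruskal's algorithm — process edges by increasing weight (ties by edge label):
D E (1): add — endpoints in different components.
D I (1): add — endpoints in different components.
E G (2): add — endpoints in different components.
E I (2): skip — E and I already connected.
F I (2): add — endpoints in different components.
A B (4): add — endpoints in different components.
A G (5): add — endpoints in different components.
G I (5): skip — G and I already connected.
A I (6): skip — A and I already connected.
C F (6): add — endpoints in different components.
E H (7): add — endpoints in different components.
Non-tree edge H I has weight 7, equal to the heaviest edge on its tree cycle — swapping gives another MST of the same weight. Not unique.

No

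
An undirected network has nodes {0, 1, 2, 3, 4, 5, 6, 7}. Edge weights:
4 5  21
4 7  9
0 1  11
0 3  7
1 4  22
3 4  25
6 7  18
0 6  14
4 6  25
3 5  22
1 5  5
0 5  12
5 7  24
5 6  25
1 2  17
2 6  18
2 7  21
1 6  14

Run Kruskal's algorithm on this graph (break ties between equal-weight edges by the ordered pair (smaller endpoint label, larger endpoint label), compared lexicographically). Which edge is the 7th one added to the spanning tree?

6-7

Kruskal's algorithm — process edges by increasing weight (ties by edge label):
1 5 (5): add — endpoints in different components.
0 3 (7): add — endpoints in different components.
4 7 (9): add — endpoints in different components.
0 1 (11): add — endpoints in different components.
0 5 (12): skip — 0 and 5 already connected.
0 6 (14): add — endpoints in different components.
1 6 (14): skip — 1 and 6 already connected.
1 2 (17): add — endpoints in different components.
2 6 (18): skip — 2 and 6 already connected.
6 7 (18): add — endpoints in different components.
The 7th edge added is 6 7.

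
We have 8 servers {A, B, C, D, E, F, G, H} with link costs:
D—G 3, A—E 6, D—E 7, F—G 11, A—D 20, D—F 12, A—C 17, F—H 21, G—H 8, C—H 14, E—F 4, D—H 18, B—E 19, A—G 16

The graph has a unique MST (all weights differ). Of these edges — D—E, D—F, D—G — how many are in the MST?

2

Kruskal: consider edges lightest-first.
D—G (3): add — endpoints in different components.
E—F (4): add — endpoints in different components.
A—E (6): add — endpoints in different components.
D—E (7): add — endpoints in different components.
G—H (8): add — endpoints in different components.
F—G (11): skip — F and G already connected.
D—F (12): skip — D and F already connected.
C—H (14): add — endpoints in different components.
A—G (16): skip — A and G already connected.
A—C (17): skip — A and C already connected.
D—H (18): skip — D and H already connected.
B—E (19): add — endpoints in different components.
MST edge set: {D—G, E—F, A—E, D—E, G—H, C—H, B—E}.
Of the listed edges, {D—E, D—G} are in the MST → 2.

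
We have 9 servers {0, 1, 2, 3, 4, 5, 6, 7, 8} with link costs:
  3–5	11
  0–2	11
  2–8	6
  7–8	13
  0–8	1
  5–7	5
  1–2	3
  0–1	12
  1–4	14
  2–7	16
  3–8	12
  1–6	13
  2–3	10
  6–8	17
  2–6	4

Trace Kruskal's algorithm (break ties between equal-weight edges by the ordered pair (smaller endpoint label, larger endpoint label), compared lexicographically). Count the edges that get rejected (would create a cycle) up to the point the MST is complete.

5

Sort edges by weight, then run Kruskal:
0–8 (1): add — endpoints in different components.
1–2 (3): add — endpoints in different components.
2–6 (4): add — endpoints in different components.
5–7 (5): add — endpoints in different components.
2–8 (6): add — endpoints in different components.
2–3 (10): add — endpoints in different components.
0–2 (11): skip — 0 and 2 already connected.
3–5 (11): add — endpoints in different components.
0–1 (12): skip — 0 and 1 already connected.
3–8 (12): skip — 3 and 8 already connected.
1–6 (13): skip — 1 and 6 already connected.
7–8 (13): skip — 7 and 8 already connected.
1–4 (14): add — endpoints in different components.
Edges rejected before the tree was complete: 5.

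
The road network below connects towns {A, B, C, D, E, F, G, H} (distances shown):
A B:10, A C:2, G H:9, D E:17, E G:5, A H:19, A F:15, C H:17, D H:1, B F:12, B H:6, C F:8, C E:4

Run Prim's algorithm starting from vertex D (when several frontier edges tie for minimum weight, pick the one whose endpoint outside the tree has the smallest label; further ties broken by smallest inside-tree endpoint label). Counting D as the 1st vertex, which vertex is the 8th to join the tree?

Prim, starting at D.
Step 1: frontier [D H 1, D E 17] → take D H (1); add H.
Step 2: frontier [D E 17, B H 6, G H 9, C H 17, A H 19] → take B H (6); add B.
Step 3: frontier [A B 10, B F 12, D E 17, G H 9, C H 17, A H 19] → take G H (9); add G.
Step 4: frontier [A B 10, B F 12, D E 17, E G 5, C H 17, A H 19] → take E G (5); add E.
Step 5: frontier [A B 10, B F 12, C E 4, C H 17, A H 19] → take C E (4); add C.
Step 6: frontier [A B 10, B F 12, A C 2, C F 8, A H 19] → take A C (2); add A.
Step 7: frontier [A F 15, B F 12, C F 8] → take C F (8); add F.
Vertex order: D, H, B, G, E, C, A, F. The 8th vertex is F.

F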